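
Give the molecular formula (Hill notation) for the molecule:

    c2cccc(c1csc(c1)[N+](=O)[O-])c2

C10H7NO2S

Heavy atoms from the SMILES: 10 C, 1 N, 2 O, 1 S.
Implicit hydrogens by atom environment:
  7 × C (aromatic): 1 H each → 7
  3 × C (aromatic): no H
  1 × N (charge +1): no H
  1 × O: no H
  1 × O (charge -1): no H
  1 × S (aromatic): no H
  Total hydrogens = 7.
Molecular formula: C10H7NO2S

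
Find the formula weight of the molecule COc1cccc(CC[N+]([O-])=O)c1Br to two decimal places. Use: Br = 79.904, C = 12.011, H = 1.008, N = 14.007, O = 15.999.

260.09

Molecular formula: C9H10BrNO3.
M = 1×79.904 + 9×12.011 + 10×1.008 + 1×14.007 + 3×15.999 = 260.09 g/mol.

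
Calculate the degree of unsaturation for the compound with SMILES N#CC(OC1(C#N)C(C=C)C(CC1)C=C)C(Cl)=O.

Molecular formula from the SMILES: C13H13ClN2O2.
DoU = (2C + 2 + N − H − X)/2 = (2·13 + 2 + 2 − 13 − 1)/2 = 16/2 = 8.
(Structurally: 1 ring(s) + 7 π bond(s) = 8.)

8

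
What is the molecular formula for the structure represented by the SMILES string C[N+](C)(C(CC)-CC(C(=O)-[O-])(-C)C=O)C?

Heavy atoms from the SMILES: 11 C, 1 N, 3 O.
Implicit hydrogens by atom environment:
  5 × C: 3 H each → 15
  2 × C: 2 H each → 4
  2 × C: 1 H each → 2
  2 × C: no H
  2 × O: no H
  1 × N (charge +1): no H
  1 × O (charge -1): no H
  Total hydrogens = 21.
Molecular formula: C11H21NO3

C11H21NO3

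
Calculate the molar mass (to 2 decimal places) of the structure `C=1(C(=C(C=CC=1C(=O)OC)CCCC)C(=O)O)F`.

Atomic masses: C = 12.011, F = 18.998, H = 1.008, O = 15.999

254.26

Molecular formula: C13H15FO4.
M = 13×12.011 + 1×18.998 + 15×1.008 + 4×15.999 = 254.26 g/mol.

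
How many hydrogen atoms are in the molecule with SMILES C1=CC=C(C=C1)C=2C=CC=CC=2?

10

Hydrogens are implicit in SMILES; fill each atom to its normal valence:
  10 × C (aromatic): 1 H each → 10
  2 × C (aromatic): no H
  Total hydrogens = 10.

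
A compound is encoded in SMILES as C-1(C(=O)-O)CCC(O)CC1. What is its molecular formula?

Heavy atoms from the SMILES: 7 C, 3 O.
Implicit hydrogens by atom environment:
  4 × C: 2 H each → 8
  2 × C: 1 H each → 2
  2 × O: 1 H each → 2
  1 × C: no H
  1 × O: no H
  Total hydrogens = 12.
Molecular formula: C7H12O3

C7H12O3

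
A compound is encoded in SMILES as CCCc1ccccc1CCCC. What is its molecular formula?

C13H20

Heavy atoms from the SMILES: 13 C.
Implicit hydrogens by atom environment:
  5 × C: 2 H each → 10
  4 × C (aromatic): 1 H each → 4
  2 × C: 3 H each → 6
  2 × C (aromatic): no H
  Total hydrogens = 20.
Molecular formula: C13H20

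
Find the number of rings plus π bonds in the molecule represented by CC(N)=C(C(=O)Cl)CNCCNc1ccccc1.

Molecular formula from the SMILES: C13H18ClN3O.
DoU = (2C + 2 + N − H − X)/2 = (2·13 + 2 + 3 − 18 − 1)/2 = 12/2 = 6.
(Structurally: 1 ring(s) + 5 π bond(s) = 6.)

6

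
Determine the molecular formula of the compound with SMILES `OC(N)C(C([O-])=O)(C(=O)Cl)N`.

Heavy atoms from the SMILES: 4 C, 1 Cl, 2 N, 4 O.
Implicit hydrogens by atom environment:
  3 × C: no H
  2 × N: 2 H each → 4
  2 × O: no H
  1 × C: 1 H
  1 × Cl: no H
  1 × O: 1 H
  1 × O (charge -1): no H
  Total hydrogens = 6.
Net charge -1.
Molecular formula: C4H6ClN2O4-

C4H6ClN2O4-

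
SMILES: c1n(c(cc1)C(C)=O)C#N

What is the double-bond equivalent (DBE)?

6

Molecular formula from the SMILES: C7H6N2O.
DoU = (2C + 2 + N − H − X)/2 = (2·7 + 2 + 2 − 6 − 0)/2 = 12/2 = 6.
(Structurally: 1 ring(s) + 5 π bond(s) = 6.)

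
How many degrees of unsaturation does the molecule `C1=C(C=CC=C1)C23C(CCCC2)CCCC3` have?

6

Molecular formula from the SMILES: C16H22.
DoU = (2C + 2 + N − H − X)/2 = (2·16 + 2 + 0 − 22 − 0)/2 = 12/2 = 6.
(Structurally: 3 ring(s) + 3 π bond(s) = 6.)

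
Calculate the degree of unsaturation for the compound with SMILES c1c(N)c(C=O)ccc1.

5

Molecular formula from the SMILES: C7H7NO.
DoU = (2C + 2 + N − H − X)/2 = (2·7 + 2 + 1 − 7 − 0)/2 = 10/2 = 5.
(Structurally: 1 ring(s) + 4 π bond(s) = 5.)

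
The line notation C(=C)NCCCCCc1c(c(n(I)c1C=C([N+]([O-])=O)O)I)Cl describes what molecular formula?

Heavy atoms from the SMILES: 13 C, 1 Cl, 2 I, 3 N, 3 O.
Implicit hydrogens by atom environment:
  6 × C: 2 H each → 12
  4 × C (aromatic): no H
  2 × C: 1 H each → 2
  2 × I: no H
  1 × C: no H
  1 × Cl: no H
  1 × N: 1 H
  1 × N (aromatic): no H
  1 × N (charge +1): no H
  1 × O: 1 H
  1 × O: no H
  1 × O (charge -1): no H
  Total hydrogens = 16.
Molecular formula: C13H16ClI2N3O3

C13H16ClI2N3O3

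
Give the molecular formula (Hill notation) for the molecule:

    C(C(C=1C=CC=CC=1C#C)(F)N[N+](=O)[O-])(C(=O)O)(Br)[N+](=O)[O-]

C11H7BrFN3O6

Heavy atoms from the SMILES: 1 Br, 11 C, 1 F, 3 N, 6 O.
Implicit hydrogens by atom environment:
  4 × C (aromatic): 1 H each → 4
  4 × C: no H
  3 × O: no H
  2 × C (aromatic): no H
  2 × N (charge +1): no H
  2 × O (charge -1): no H
  1 × Br: no H
  1 × C: 1 H
  1 × F: no H
  1 × N: 1 H
  1 × O: 1 H
  Total hydrogens = 7.
Molecular formula: C11H7BrFN3O6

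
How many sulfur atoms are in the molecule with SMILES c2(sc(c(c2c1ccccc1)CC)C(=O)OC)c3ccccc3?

The symbol for sulfur appears 1 time in the SMILES.

1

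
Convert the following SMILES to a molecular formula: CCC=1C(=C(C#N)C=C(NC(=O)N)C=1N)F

C10H11FN4O

Heavy atoms from the SMILES: 10 C, 1 F, 4 N, 1 O.
Implicit hydrogens by atom environment:
  5 × C (aromatic): no H
  2 × C: no H
  2 × N: 2 H each → 4
  1 × C: 3 H
  1 × C: 2 H
  1 × C (aromatic): 1 H
  1 × F: no H
  1 × N: 1 H
  1 × N: no H
  1 × O: no H
  Total hydrogens = 11.
Molecular formula: C10H11FN4O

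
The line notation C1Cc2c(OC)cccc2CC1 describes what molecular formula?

Heavy atoms from the SMILES: 11 C, 1 O.
Implicit hydrogens by atom environment:
  4 × C: 2 H each → 8
  3 × C (aromatic): 1 H each → 3
  3 × C (aromatic): no H
  1 × C: 3 H
  1 × O: no H
  Total hydrogens = 14.
Molecular formula: C11H14O

C11H14O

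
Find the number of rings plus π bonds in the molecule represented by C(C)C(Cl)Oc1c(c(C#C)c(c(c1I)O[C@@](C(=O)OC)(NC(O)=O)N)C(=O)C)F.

Molecular formula from the SMILES: C17H17ClFIN2O7.
DoU = (2C + 2 + N − H − X)/2 = (2·17 + 2 + 2 − 17 − 3)/2 = 18/2 = 9.
(Structurally: 1 ring(s) + 8 π bond(s) = 9.)

9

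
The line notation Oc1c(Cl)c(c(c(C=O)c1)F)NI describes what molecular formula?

C7H4ClFINO2

Heavy atoms from the SMILES: 7 C, 1 Cl, 1 F, 1 I, 1 N, 2 O.
Implicit hydrogens by atom environment:
  5 × C (aromatic): no H
  1 × C (aromatic): 1 H
  1 × C: 1 H
  1 × Cl: no H
  1 × F: no H
  1 × I: no H
  1 × N: 1 H
  1 × O: 1 H
  1 × O: no H
  Total hydrogens = 4.
Molecular formula: C7H4ClFINO2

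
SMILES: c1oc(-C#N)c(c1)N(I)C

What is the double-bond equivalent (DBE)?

5

Molecular formula from the SMILES: C6H5IN2O.
DoU = (2C + 2 + N − H − X)/2 = (2·6 + 2 + 2 − 5 − 1)/2 = 10/2 = 5.
(Structurally: 1 ring(s) + 4 π bond(s) = 5.)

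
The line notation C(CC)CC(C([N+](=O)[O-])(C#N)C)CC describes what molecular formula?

Heavy atoms from the SMILES: 10 C, 2 N, 2 O.
Implicit hydrogens by atom environment:
  4 × C: 2 H each → 8
  3 × C: 3 H each → 9
  2 × C: no H
  1 × C: 1 H
  1 × N: no H
  1 × N (charge +1): no H
  1 × O: no H
  1 × O (charge -1): no H
  Total hydrogens = 18.
Molecular formula: C10H18N2O2

C10H18N2O2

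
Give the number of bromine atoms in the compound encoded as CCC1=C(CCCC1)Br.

1

The symbol for bromine appears 1 time in the SMILES.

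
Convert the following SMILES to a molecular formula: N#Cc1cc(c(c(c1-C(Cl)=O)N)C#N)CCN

C11H9ClN4O

Heavy atoms from the SMILES: 11 C, 1 Cl, 4 N, 1 O.
Implicit hydrogens by atom environment:
  5 × C (aromatic): no H
  3 × C: no H
  2 × C: 2 H each → 4
  2 × N: 2 H each → 4
  2 × N: no H
  1 × C (aromatic): 1 H
  1 × Cl: no H
  1 × O: no H
  Total hydrogens = 9.
Molecular formula: C11H9ClN4O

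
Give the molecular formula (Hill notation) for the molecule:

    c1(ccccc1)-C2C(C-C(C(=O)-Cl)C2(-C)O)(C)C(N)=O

C15H18ClNO3

Heavy atoms from the SMILES: 15 C, 1 Cl, 1 N, 3 O.
Implicit hydrogens by atom environment:
  5 × C (aromatic): 1 H each → 5
  4 × C: no H
  2 × C: 3 H each → 6
  2 × C: 1 H each → 2
  2 × O: no H
  1 × C: 2 H
  1 × C (aromatic): no H
  1 × Cl: no H
  1 × N: 2 H
  1 × O: 1 H
  Total hydrogens = 18.
Molecular formula: C15H18ClNO3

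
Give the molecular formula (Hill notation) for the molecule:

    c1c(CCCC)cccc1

C10H14

Heavy atoms from the SMILES: 10 C.
Implicit hydrogens by atom environment:
  5 × C (aromatic): 1 H each → 5
  3 × C: 2 H each → 6
  1 × C: 3 H
  1 × C (aromatic): no H
  Total hydrogens = 14.
Molecular formula: C10H14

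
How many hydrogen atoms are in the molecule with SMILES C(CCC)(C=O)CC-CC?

18

Hydrogens are implicit in SMILES; fill each atom to its normal valence:
  5 × C: 2 H each → 10
  2 × C: 3 H each → 6
  2 × C: 1 H each → 2
  1 × O: no H
  Total hydrogens = 18.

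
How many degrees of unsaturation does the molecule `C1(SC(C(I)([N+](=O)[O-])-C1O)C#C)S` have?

Molecular formula from the SMILES: C6H6INO3S2.
DoU = (2C + 2 + N − H − X)/2 = (2·6 + 2 + 1 − 6 − 1)/2 = 8/2 = 4.
(Structurally: 1 ring(s) + 3 π bond(s) = 4.)

4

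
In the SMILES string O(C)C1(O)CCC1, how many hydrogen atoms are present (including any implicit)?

10

Hydrogens are implicit in SMILES; fill each atom to its normal valence:
  3 × C: 2 H each → 6
  1 × C: 3 H
  1 × C: no H
  1 × O: 1 H
  1 × O: no H
  Total hydrogens = 10.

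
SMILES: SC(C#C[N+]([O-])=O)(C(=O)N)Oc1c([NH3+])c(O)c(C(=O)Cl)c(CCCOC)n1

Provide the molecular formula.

C14H16ClN4O7S+

Heavy atoms from the SMILES: 14 C, 1 Cl, 4 N, 7 O, 1 S.
Implicit hydrogens by atom environment:
  5 × C (aromatic): no H
  5 × C: no H
  5 × O: no H
  3 × C: 2 H each → 6
  1 × C: 3 H
  1 × Cl: no H
  1 × N (charge +1): 3 H
  1 × N: 2 H
  1 × N (aromatic): no H
  1 × N (charge +1): no H
  1 × O: 1 H
  1 × O (charge -1): no H
  1 × S: 1 H
  Total hydrogens = 16.
Net charge +1.
Molecular formula: C14H16ClN4O7S+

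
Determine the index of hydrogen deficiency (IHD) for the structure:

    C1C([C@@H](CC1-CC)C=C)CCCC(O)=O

3

Molecular formula from the SMILES: C13H22O2.
DoU = (2C + 2 + N − H − X)/2 = (2·13 + 2 + 0 − 22 − 0)/2 = 6/2 = 3.
(Structurally: 1 ring(s) + 2 π bond(s) = 3.)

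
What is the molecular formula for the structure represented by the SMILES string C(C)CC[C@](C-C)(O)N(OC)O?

C8H19NO3

Heavy atoms from the SMILES: 8 C, 1 N, 3 O.
Implicit hydrogens by atom environment:
  4 × C: 2 H each → 8
  3 × C: 3 H each → 9
  2 × O: 1 H each → 2
  1 × C: no H
  1 × N: no H
  1 × O: no H
  Total hydrogens = 19.
Molecular formula: C8H19NO3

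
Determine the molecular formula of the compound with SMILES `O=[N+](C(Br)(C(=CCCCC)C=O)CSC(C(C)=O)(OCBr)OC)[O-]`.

C14H21Br2NO6S

Heavy atoms from the SMILES: 2 Br, 14 C, 1 N, 6 O, 1 S.
Implicit hydrogens by atom environment:
  5 × C: 2 H each → 10
  5 × O: no H
  4 × C: no H
  3 × C: 3 H each → 9
  2 × Br: no H
  2 × C: 1 H each → 2
  1 × N (charge +1): no H
  1 × O (charge -1): no H
  1 × S: no H
  Total hydrogens = 21.
Molecular formula: C14H21Br2NO6S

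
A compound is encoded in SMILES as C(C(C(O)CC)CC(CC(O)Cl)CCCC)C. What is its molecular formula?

C14H29ClO2

Heavy atoms from the SMILES: 14 C, 1 Cl, 2 O.
Implicit hydrogens by atom environment:
  7 × C: 2 H each → 14
  4 × C: 1 H each → 4
  3 × C: 3 H each → 9
  2 × O: 1 H each → 2
  1 × Cl: no H
  Total hydrogens = 29.
Molecular formula: C14H29ClO2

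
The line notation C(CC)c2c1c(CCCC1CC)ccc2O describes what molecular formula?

C15H22O

Heavy atoms from the SMILES: 15 C, 1 O.
Implicit hydrogens by atom environment:
  6 × C: 2 H each → 12
  4 × C (aromatic): no H
  2 × C: 3 H each → 6
  2 × C (aromatic): 1 H each → 2
  1 × C: 1 H
  1 × O: 1 H
  Total hydrogens = 22.
Molecular formula: C15H22O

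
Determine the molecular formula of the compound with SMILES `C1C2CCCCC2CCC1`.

C10H18

Heavy atoms from the SMILES: 10 C.
Implicit hydrogens by atom environment:
  8 × C: 2 H each → 16
  2 × C: 1 H each → 2
  Total hydrogens = 18.
Molecular formula: C10H18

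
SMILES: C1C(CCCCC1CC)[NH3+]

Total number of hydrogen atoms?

Hydrogens are implicit in SMILES; fill each atom to its normal valence:
  6 × C: 2 H each → 12
  2 × C: 1 H each → 2
  1 × C: 3 H
  1 × N (charge +1): 3 H
  Total hydrogens = 20.

20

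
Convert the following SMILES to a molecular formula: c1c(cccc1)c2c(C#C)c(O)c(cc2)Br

C14H9BrO

Heavy atoms from the SMILES: 1 Br, 14 C, 1 O.
Implicit hydrogens by atom environment:
  7 × C (aromatic): 1 H each → 7
  5 × C (aromatic): no H
  1 × Br: no H
  1 × C: 1 H
  1 × C: no H
  1 × O: 1 H
  Total hydrogens = 9.
Molecular formula: C14H9BrO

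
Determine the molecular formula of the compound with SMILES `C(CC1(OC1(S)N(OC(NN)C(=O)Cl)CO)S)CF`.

Heavy atoms from the SMILES: 8 C, 1 Cl, 1 F, 3 N, 4 O, 2 S.
Implicit hydrogens by atom environment:
  4 × C: 2 H each → 8
  3 × C: no H
  3 × O: no H
  2 × S: 1 H each → 2
  1 × C: 1 H
  1 × Cl: no H
  1 × F: no H
  1 × N: 2 H
  1 × N: 1 H
  1 × N: no H
  1 × O: 1 H
  Total hydrogens = 15.
Molecular formula: C8H15ClFN3O4S2

C8H15ClFN3O4S2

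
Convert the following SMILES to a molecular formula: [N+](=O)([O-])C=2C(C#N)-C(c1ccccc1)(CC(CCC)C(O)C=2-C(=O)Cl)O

C18H19ClN2O5

Heavy atoms from the SMILES: 18 C, 1 Cl, 2 N, 5 O.
Implicit hydrogens by atom environment:
  5 × C (aromatic): 1 H each → 5
  5 × C: no H
  3 × C: 2 H each → 6
  3 × C: 1 H each → 3
  2 × O: 1 H each → 2
  2 × O: no H
  1 × C: 3 H
  1 × C (aromatic): no H
  1 × Cl: no H
  1 × N (charge +1): no H
  1 × N: no H
  1 × O (charge -1): no H
  Total hydrogens = 19.
Molecular formula: C18H19ClN2O5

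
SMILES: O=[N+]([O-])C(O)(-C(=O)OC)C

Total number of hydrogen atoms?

7

Hydrogens are implicit in SMILES; fill each atom to its normal valence:
  3 × O: no H
  2 × C: 3 H each → 6
  2 × C: no H
  1 × N (charge +1): no H
  1 × O: 1 H
  1 × O (charge -1): no H
  Total hydrogens = 7.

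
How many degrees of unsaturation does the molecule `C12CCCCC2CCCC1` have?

2

Molecular formula from the SMILES: C10H18.
DoU = (2C + 2 + N − H − X)/2 = (2·10 + 2 + 0 − 18 − 0)/2 = 4/2 = 2.
(Structurally: 2 ring(s) + 0 π bond(s) = 2.)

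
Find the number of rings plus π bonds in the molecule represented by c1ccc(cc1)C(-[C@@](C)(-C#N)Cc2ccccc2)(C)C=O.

11

Molecular formula from the SMILES: C19H19NO.
DoU = (2C + 2 + N − H − X)/2 = (2·19 + 2 + 1 − 19 − 0)/2 = 22/2 = 11.
(Structurally: 2 ring(s) + 9 π bond(s) = 11.)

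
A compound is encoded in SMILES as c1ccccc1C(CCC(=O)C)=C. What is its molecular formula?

C12H14O

Heavy atoms from the SMILES: 12 C, 1 O.
Implicit hydrogens by atom environment:
  5 × C (aromatic): 1 H each → 5
  3 × C: 2 H each → 6
  2 × C: no H
  1 × C: 3 H
  1 × C (aromatic): no H
  1 × O: no H
  Total hydrogens = 14.
Molecular formula: C12H14O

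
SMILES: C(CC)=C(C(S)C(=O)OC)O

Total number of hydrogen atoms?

Hydrogens are implicit in SMILES; fill each atom to its normal valence:
  2 × C: 3 H each → 6
  2 × C: 1 H each → 2
  2 × C: no H
  2 × O: no H
  1 × C: 2 H
  1 × O: 1 H
  1 × S: 1 H
  Total hydrogens = 12.

12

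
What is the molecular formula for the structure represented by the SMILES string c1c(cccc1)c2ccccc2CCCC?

C16H18

Heavy atoms from the SMILES: 16 C.
Implicit hydrogens by atom environment:
  9 × C (aromatic): 1 H each → 9
  3 × C: 2 H each → 6
  3 × C (aromatic): no H
  1 × C: 3 H
  Total hydrogens = 18.
Molecular formula: C16H18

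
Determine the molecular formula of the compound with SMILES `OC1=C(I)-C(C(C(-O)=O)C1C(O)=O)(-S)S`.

Heavy atoms from the SMILES: 7 C, 1 I, 5 O, 2 S.
Implicit hydrogens by atom environment:
  5 × C: no H
  3 × O: 1 H each → 3
  2 × C: 1 H each → 2
  2 × O: no H
  2 × S: 1 H each → 2
  1 × I: no H
  Total hydrogens = 7.
Molecular formula: C7H7IO5S2

C7H7IO5S2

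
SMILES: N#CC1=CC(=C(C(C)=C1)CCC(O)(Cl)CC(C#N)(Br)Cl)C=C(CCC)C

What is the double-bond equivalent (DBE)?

Molecular formula from the SMILES: C20H23BrCl2N2O.
DoU = (2C + 2 + N − H − X)/2 = (2·20 + 2 + 2 − 23 − 3)/2 = 18/2 = 9.
(Structurally: 1 ring(s) + 8 π bond(s) = 9.)

9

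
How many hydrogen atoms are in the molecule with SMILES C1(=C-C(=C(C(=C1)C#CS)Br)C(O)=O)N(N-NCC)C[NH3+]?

16

Hydrogens are implicit in SMILES; fill each atom to its normal valence:
  4 × C (aromatic): no H
  3 × C: no H
  2 × C: 2 H each → 4
  2 × C (aromatic): 1 H each → 2
  2 × N: 1 H each → 2
  1 × Br: no H
  1 × C: 3 H
  1 × N (charge +1): 3 H
  1 × N: no H
  1 × O: 1 H
  1 × O: no H
  1 × S: 1 H
  Total hydrogens = 16.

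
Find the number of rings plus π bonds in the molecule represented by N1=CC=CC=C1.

4

Molecular formula from the SMILES: C5H5N.
DoU = (2C + 2 + N − H − X)/2 = (2·5 + 2 + 1 − 5 − 0)/2 = 8/2 = 4.
(Structurally: 1 ring(s) + 3 π bond(s) = 4.)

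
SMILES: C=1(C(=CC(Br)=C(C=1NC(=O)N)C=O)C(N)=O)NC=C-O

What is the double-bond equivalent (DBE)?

Molecular formula from the SMILES: C11H11BrN4O4.
DoU = (2C + 2 + N − H − X)/2 = (2·11 + 2 + 4 − 11 − 1)/2 = 16/2 = 8.
(Structurally: 1 ring(s) + 7 π bond(s) = 8.)

8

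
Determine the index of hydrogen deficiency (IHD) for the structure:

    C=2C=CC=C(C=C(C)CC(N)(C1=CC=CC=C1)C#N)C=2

Molecular formula from the SMILES: C18H18N2.
DoU = (2C + 2 + N − H − X)/2 = (2·18 + 2 + 2 − 18 − 0)/2 = 22/2 = 11.
(Structurally: 2 ring(s) + 9 π bond(s) = 11.)

11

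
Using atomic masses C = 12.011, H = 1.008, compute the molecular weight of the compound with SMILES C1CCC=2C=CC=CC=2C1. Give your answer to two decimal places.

Molecular formula: C10H12.
M = 10×12.011 + 12×1.008 = 132.21 g/mol.

132.21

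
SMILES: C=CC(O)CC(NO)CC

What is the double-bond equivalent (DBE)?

Molecular formula from the SMILES: C7H15NO2.
DoU = (2C + 2 + N − H − X)/2 = (2·7 + 2 + 1 − 15 − 0)/2 = 2/2 = 1.
(Structurally: 0 ring(s) + 1 π bond(s) = 1.)

1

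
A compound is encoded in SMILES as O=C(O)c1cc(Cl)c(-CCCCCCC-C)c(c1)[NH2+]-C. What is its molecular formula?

Heavy atoms from the SMILES: 16 C, 1 Cl, 1 N, 2 O.
Implicit hydrogens by atom environment:
  7 × C: 2 H each → 14
  4 × C (aromatic): no H
  2 × C: 3 H each → 6
  2 × C (aromatic): 1 H each → 2
  1 × C: no H
  1 × Cl: no H
  1 × N (charge +1): 2 H
  1 × O: 1 H
  1 × O: no H
  Total hydrogens = 25.
Net charge +1.
Molecular formula: C16H25ClNO2+

C16H25ClNO2+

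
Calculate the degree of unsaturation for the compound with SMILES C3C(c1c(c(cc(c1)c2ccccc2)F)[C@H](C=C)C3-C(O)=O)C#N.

13

Molecular formula from the SMILES: C20H16FNO2.
DoU = (2C + 2 + N − H − X)/2 = (2·20 + 2 + 1 − 16 − 1)/2 = 26/2 = 13.
(Structurally: 3 ring(s) + 10 π bond(s) = 13.)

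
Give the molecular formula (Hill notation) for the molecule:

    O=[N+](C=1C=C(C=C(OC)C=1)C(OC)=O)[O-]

Heavy atoms from the SMILES: 9 C, 1 N, 5 O.
Implicit hydrogens by atom environment:
  4 × O: no H
  3 × C (aromatic): 1 H each → 3
  3 × C (aromatic): no H
  2 × C: 3 H each → 6
  1 × C: no H
  1 × N (charge +1): no H
  1 × O (charge -1): no H
  Total hydrogens = 9.
Molecular formula: C9H9NO5

C9H9NO5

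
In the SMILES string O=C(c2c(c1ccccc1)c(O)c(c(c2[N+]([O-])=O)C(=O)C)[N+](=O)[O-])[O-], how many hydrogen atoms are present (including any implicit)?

Hydrogens are implicit in SMILES; fill each atom to its normal valence:
  7 × C (aromatic): no H
  5 × C (aromatic): 1 H each → 5
  4 × O: no H
  3 × O (charge -1): no H
  2 × C: no H
  2 × N (charge +1): no H
  1 × C: 3 H
  1 × O: 1 H
  Total hydrogens = 9.

9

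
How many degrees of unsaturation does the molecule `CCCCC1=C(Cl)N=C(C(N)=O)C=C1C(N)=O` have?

Molecular formula from the SMILES: C11H14ClN3O2.
DoU = (2C + 2 + N − H − X)/2 = (2·11 + 2 + 3 − 14 − 1)/2 = 12/2 = 6.
(Structurally: 1 ring(s) + 5 π bond(s) = 6.)

6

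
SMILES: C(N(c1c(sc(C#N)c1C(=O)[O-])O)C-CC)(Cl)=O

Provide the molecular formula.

C10H8ClN2O4S-

Heavy atoms from the SMILES: 10 C, 1 Cl, 2 N, 4 O, 1 S.
Implicit hydrogens by atom environment:
  4 × C (aromatic): no H
  3 × C: no H
  2 × C: 2 H each → 4
  2 × N: no H
  2 × O: no H
  1 × C: 3 H
  1 × Cl: no H
  1 × O: 1 H
  1 × O (charge -1): no H
  1 × S (aromatic): no H
  Total hydrogens = 8.
Net charge -1.
Molecular formula: C10H8ClN2O4S-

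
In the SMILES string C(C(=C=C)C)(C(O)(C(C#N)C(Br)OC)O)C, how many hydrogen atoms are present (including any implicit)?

16

Hydrogens are implicit in SMILES; fill each atom to its normal valence:
  4 × C: no H
  3 × C: 3 H each → 9
  3 × C: 1 H each → 3
  2 × O: 1 H each → 2
  1 × Br: no H
  1 × C: 2 H
  1 × N: no H
  1 × O: no H
  Total hydrogens = 16.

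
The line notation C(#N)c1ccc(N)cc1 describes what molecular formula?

C7H6N2

Heavy atoms from the SMILES: 7 C, 2 N.
Implicit hydrogens by atom environment:
  4 × C (aromatic): 1 H each → 4
  2 × C (aromatic): no H
  1 × C: no H
  1 × N: 2 H
  1 × N: no H
  Total hydrogens = 6.
Molecular formula: C7H6N2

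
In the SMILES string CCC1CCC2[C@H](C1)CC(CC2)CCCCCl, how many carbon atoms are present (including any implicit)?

The symbol for carbon appears 16 times in the SMILES. (Cl is a single chlorine, not C + l.)

16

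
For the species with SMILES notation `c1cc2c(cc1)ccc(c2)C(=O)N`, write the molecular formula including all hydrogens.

C11H9NO

Heavy atoms from the SMILES: 11 C, 1 N, 1 O.
Implicit hydrogens by atom environment:
  7 × C (aromatic): 1 H each → 7
  3 × C (aromatic): no H
  1 × C: no H
  1 × N: 2 H
  1 × O: no H
  Total hydrogens = 9.
Molecular formula: C11H9NO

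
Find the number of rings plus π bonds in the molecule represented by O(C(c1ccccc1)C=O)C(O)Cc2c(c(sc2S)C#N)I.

Molecular formula from the SMILES: C15H12INO3S2.
DoU = (2C + 2 + N − H − X)/2 = (2·15 + 2 + 1 − 12 − 1)/2 = 20/2 = 10.
(Structurally: 2 ring(s) + 8 π bond(s) = 10.)

10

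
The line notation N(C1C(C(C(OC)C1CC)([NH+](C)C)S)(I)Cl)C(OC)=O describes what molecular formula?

C12H23ClIN2O3S+

Heavy atoms from the SMILES: 12 C, 1 Cl, 1 I, 2 N, 3 O, 1 S.
Implicit hydrogens by atom environment:
  5 × C: 3 H each → 15
  3 × C: 1 H each → 3
  3 × C: no H
  3 × O: no H
  1 × C: 2 H
  1 × Cl: no H
  1 × I: no H
  1 × N: 1 H
  1 × N (charge +1): 1 H
  1 × S: 1 H
  Total hydrogens = 23.
Net charge +1.
Molecular formula: C12H23ClIN2O3S+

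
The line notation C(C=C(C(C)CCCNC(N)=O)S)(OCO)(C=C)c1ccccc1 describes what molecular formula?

Heavy atoms from the SMILES: 18 C, 2 N, 3 O, 1 S.
Implicit hydrogens by atom environment:
  5 × C: 2 H each → 10
  5 × C (aromatic): 1 H each → 5
  3 × C: 1 H each → 3
  3 × C: no H
  2 × O: no H
  1 × C: 3 H
  1 × C (aromatic): no H
  1 × N: 2 H
  1 × N: 1 H
  1 × O: 1 H
  1 × S: 1 H
  Total hydrogens = 26.
Molecular formula: C18H26N2O3S

C18H26N2O3S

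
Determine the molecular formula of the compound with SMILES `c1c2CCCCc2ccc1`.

Heavy atoms from the SMILES: 10 C.
Implicit hydrogens by atom environment:
  4 × C: 2 H each → 8
  4 × C (aromatic): 1 H each → 4
  2 × C (aromatic): no H
  Total hydrogens = 12.
Molecular formula: C10H12

C10H12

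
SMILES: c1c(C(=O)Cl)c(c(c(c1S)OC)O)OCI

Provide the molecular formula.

C9H8ClIO4S

Heavy atoms from the SMILES: 9 C, 1 Cl, 1 I, 4 O, 1 S.
Implicit hydrogens by atom environment:
  5 × C (aromatic): no H
  3 × O: no H
  1 × C: 3 H
  1 × C: 2 H
  1 × C (aromatic): 1 H
  1 × C: no H
  1 × Cl: no H
  1 × I: no H
  1 × O: 1 H
  1 × S: 1 H
  Total hydrogens = 8.
Molecular formula: C9H8ClIO4S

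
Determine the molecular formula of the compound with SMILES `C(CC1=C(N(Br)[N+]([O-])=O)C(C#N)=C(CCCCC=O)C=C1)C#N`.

C15H15BrN4O3

Heavy atoms from the SMILES: 1 Br, 15 C, 4 N, 3 O.
Implicit hydrogens by atom environment:
  6 × C: 2 H each → 12
  4 × C (aromatic): no H
  3 × N: no H
  2 × C (aromatic): 1 H each → 2
  2 × C: no H
  2 × O: no H
  1 × Br: no H
  1 × C: 1 H
  1 × N (charge +1): no H
  1 × O (charge -1): no H
  Total hydrogens = 15.
Molecular formula: C15H15BrN4O3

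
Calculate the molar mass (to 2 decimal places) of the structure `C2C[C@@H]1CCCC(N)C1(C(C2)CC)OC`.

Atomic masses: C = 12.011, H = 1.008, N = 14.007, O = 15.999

Molecular formula: C13H25NO.
M = 13×12.011 + 25×1.008 + 1×14.007 + 1×15.999 = 211.35 g/mol.

211.35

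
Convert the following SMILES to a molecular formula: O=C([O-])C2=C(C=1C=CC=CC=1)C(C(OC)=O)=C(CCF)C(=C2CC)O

Heavy atoms from the SMILES: 19 C, 1 F, 5 O.
Implicit hydrogens by atom environment:
  7 × C (aromatic): no H
  5 × C (aromatic): 1 H each → 5
  3 × C: 2 H each → 6
  3 × O: no H
  2 × C: 3 H each → 6
  2 × C: no H
  1 × F: no H
  1 × O: 1 H
  1 × O (charge -1): no H
  Total hydrogens = 18.
Net charge -1.
Molecular formula: C19H18FO5-

C19H18FO5-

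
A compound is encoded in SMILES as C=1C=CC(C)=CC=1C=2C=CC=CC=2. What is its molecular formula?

C13H12

Heavy atoms from the SMILES: 13 C.
Implicit hydrogens by atom environment:
  9 × C (aromatic): 1 H each → 9
  3 × C (aromatic): no H
  1 × C: 3 H
  Total hydrogens = 12.
Molecular formula: C13H12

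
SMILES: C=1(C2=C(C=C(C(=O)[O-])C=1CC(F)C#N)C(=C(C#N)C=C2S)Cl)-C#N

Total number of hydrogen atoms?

6

Hydrogens are implicit in SMILES; fill each atom to its normal valence:
  8 × C (aromatic): no H
  4 × C: no H
  3 × N: no H
  2 × C (aromatic): 1 H each → 2
  1 × C: 2 H
  1 × C: 1 H
  1 × Cl: no H
  1 × F: no H
  1 × O: no H
  1 × O (charge -1): no H
  1 × S: 1 H
  Total hydrogens = 6.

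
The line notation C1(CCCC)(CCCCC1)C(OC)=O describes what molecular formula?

C12H22O2

Heavy atoms from the SMILES: 12 C, 2 O.
Implicit hydrogens by atom environment:
  8 × C: 2 H each → 16
  2 × C: 3 H each → 6
  2 × C: no H
  2 × O: no H
  Total hydrogens = 22.
Molecular formula: C12H22O2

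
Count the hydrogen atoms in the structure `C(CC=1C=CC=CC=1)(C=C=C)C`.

Hydrogens are implicit in SMILES; fill each atom to its normal valence:
  5 × C (aromatic): 1 H each → 5
  2 × C: 2 H each → 4
  2 × C: 1 H each → 2
  1 × C: 3 H
  1 × C: no H
  1 × C (aromatic): no H
  Total hydrogens = 14.

14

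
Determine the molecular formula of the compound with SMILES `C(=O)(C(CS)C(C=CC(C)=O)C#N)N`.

Heavy atoms from the SMILES: 9 C, 2 N, 2 O, 1 S.
Implicit hydrogens by atom environment:
  4 × C: 1 H each → 4
  3 × C: no H
  2 × O: no H
  1 × C: 3 H
  1 × C: 2 H
  1 × N: 2 H
  1 × N: no H
  1 × S: 1 H
  Total hydrogens = 12.
Molecular formula: C9H12N2O2S

C9H12N2O2S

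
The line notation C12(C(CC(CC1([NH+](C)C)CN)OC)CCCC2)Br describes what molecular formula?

Heavy atoms from the SMILES: 1 Br, 14 C, 2 N, 1 O.
Implicit hydrogens by atom environment:
  7 × C: 2 H each → 14
  3 × C: 3 H each → 9
  2 × C: 1 H each → 2
  2 × C: no H
  1 × Br: no H
  1 × N: 2 H
  1 × N (charge +1): 1 H
  1 × O: no H
  Total hydrogens = 28.
Net charge +1.
Molecular formula: C14H28BrN2O+

C14H28BrN2O+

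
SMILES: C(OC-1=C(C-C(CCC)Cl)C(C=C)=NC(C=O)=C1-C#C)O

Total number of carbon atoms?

The symbol for carbon appears 16 times in the SMILES. (Cl is a single chlorine, not C + l.)

16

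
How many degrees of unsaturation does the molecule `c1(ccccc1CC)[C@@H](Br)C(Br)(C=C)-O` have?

5

Molecular formula from the SMILES: C12H14Br2O.
DoU = (2C + 2 + N − H − X)/2 = (2·12 + 2 + 0 − 14 − 2)/2 = 10/2 = 5.
(Structurally: 1 ring(s) + 4 π bond(s) = 5.)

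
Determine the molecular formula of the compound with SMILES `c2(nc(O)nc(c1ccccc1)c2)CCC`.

C13H14N2O

Heavy atoms from the SMILES: 13 C, 2 N, 1 O.
Implicit hydrogens by atom environment:
  6 × C (aromatic): 1 H each → 6
  4 × C (aromatic): no H
  2 × C: 2 H each → 4
  2 × N (aromatic): no H
  1 × C: 3 H
  1 × O: 1 H
  Total hydrogens = 14.
Molecular formula: C13H14N2O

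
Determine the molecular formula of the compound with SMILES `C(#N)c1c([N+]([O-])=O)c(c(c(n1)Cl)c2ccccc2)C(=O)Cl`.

Heavy atoms from the SMILES: 13 C, 2 Cl, 3 N, 3 O.
Implicit hydrogens by atom environment:
  6 × C (aromatic): no H
  5 × C (aromatic): 1 H each → 5
  2 × C: no H
  2 × Cl: no H
  2 × O: no H
  1 × N (aromatic): no H
  1 × N: no H
  1 × N (charge +1): no H
  1 × O (charge -1): no H
  Total hydrogens = 5.
Molecular formula: C13H5Cl2N3O3

C13H5Cl2N3O3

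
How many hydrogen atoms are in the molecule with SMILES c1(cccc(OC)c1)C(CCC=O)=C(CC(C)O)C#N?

Hydrogens are implicit in SMILES; fill each atom to its normal valence:
  4 × C (aromatic): 1 H each → 4
  3 × C: 2 H each → 6
  3 × C: no H
  2 × C: 3 H each → 6
  2 × C: 1 H each → 2
  2 × C (aromatic): no H
  2 × O: no H
  1 × N: no H
  1 × O: 1 H
  Total hydrogens = 19.

19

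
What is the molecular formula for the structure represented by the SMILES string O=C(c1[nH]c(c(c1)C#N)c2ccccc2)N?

C12H9N3O

Heavy atoms from the SMILES: 12 C, 3 N, 1 O.
Implicit hydrogens by atom environment:
  6 × C (aromatic): 1 H each → 6
  4 × C (aromatic): no H
  2 × C: no H
  1 × N: 2 H
  1 × N (aromatic): 1 H
  1 × N: no H
  1 × O: no H
  Total hydrogens = 9.
Molecular formula: C12H9N3O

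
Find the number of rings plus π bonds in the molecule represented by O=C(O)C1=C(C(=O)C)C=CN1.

Molecular formula from the SMILES: C7H7NO3.
DoU = (2C + 2 + N − H − X)/2 = (2·7 + 2 + 1 − 7 − 0)/2 = 10/2 = 5.
(Structurally: 1 ring(s) + 4 π bond(s) = 5.)

5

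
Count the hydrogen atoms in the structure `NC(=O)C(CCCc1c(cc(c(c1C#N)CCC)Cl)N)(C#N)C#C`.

19

Hydrogens are implicit in SMILES; fill each atom to its normal valence:
  5 × C: 2 H each → 10
  5 × C (aromatic): no H
  5 × C: no H
  2 × N: 2 H each → 4
  2 × N: no H
  1 × C: 3 H
  1 × C (aromatic): 1 H
  1 × C: 1 H
  1 × Cl: no H
  1 × O: no H
  Total hydrogens = 19.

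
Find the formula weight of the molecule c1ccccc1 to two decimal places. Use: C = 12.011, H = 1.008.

Molecular formula: C6H6.
M = 6×12.011 + 6×1.008 = 78.11 g/mol.

78.11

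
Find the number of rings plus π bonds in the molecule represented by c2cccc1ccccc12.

Molecular formula from the SMILES: C10H8.
DoU = (2C + 2 + N − H − X)/2 = (2·10 + 2 + 0 − 8 − 0)/2 = 14/2 = 7.
(Structurally: 2 ring(s) + 5 π bond(s) = 7.)

7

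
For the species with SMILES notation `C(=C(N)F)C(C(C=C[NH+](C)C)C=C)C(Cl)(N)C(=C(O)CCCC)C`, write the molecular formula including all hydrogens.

C18H32ClFN3O+

Heavy atoms from the SMILES: 18 C, 1 Cl, 1 F, 3 N, 1 O.
Implicit hydrogens by atom environment:
  6 × C: 1 H each → 6
  4 × C: 3 H each → 12
  4 × C: 2 H each → 8
  4 × C: no H
  2 × N: 2 H each → 4
  1 × Cl: no H
  1 × F: no H
  1 × N (charge +1): 1 H
  1 × O: 1 H
  Total hydrogens = 32.
Net charge +1.
Molecular formula: C18H32ClFN3O+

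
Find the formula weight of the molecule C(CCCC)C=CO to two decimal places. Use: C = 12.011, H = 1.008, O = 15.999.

114.19

Molecular formula: C7H14O.
M = 7×12.011 + 14×1.008 + 1×15.999 = 114.19 g/mol.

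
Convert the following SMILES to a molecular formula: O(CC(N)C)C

C4H11NO

Heavy atoms from the SMILES: 4 C, 1 N, 1 O.
Implicit hydrogens by atom environment:
  2 × C: 3 H each → 6
  1 × C: 2 H
  1 × C: 1 H
  1 × N: 2 H
  1 × O: no H
  Total hydrogens = 11.
Molecular formula: C4H11NO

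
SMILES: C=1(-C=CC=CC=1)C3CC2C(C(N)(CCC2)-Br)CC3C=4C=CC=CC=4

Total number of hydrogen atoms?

26

Hydrogens are implicit in SMILES; fill each atom to its normal valence:
  10 × C (aromatic): 1 H each → 10
  5 × C: 2 H each → 10
  4 × C: 1 H each → 4
  2 × C (aromatic): no H
  1 × Br: no H
  1 × C: no H
  1 × N: 2 H
  Total hydrogens = 26.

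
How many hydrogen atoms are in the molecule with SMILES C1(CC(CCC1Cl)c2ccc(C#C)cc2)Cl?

14

Hydrogens are implicit in SMILES; fill each atom to its normal valence:
  4 × C: 1 H each → 4
  4 × C (aromatic): 1 H each → 4
  3 × C: 2 H each → 6
  2 × C (aromatic): no H
  2 × Cl: no H
  1 × C: no H
  Total hydrogens = 14.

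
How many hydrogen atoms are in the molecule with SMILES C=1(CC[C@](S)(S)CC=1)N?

Hydrogens are implicit in SMILES; fill each atom to its normal valence:
  3 × C: 2 H each → 6
  2 × C: no H
  2 × S: 1 H each → 2
  1 × C: 1 H
  1 × N: 2 H
  Total hydrogens = 11.

11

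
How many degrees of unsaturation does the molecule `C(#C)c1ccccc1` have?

6

Molecular formula from the SMILES: C8H6.
DoU = (2C + 2 + N − H − X)/2 = (2·8 + 2 + 0 − 6 − 0)/2 = 12/2 = 6.
(Structurally: 1 ring(s) + 5 π bond(s) = 6.)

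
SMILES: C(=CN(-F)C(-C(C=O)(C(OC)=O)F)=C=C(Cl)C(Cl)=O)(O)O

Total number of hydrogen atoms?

7

Hydrogens are implicit in SMILES; fill each atom to its normal valence:
  7 × C: no H
  4 × O: no H
  2 × C: 1 H each → 2
  2 × Cl: no H
  2 × F: no H
  2 × O: 1 H each → 2
  1 × C: 3 H
  1 × N: no H
  Total hydrogens = 7.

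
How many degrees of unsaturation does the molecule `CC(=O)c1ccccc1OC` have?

5

Molecular formula from the SMILES: C9H10O2.
DoU = (2C + 2 + N − H − X)/2 = (2·9 + 2 + 0 − 10 − 0)/2 = 10/2 = 5.
(Structurally: 1 ring(s) + 4 π bond(s) = 5.)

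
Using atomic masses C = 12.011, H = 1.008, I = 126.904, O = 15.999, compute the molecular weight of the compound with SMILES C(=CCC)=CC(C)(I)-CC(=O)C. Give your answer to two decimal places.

278.13

Molecular formula: C10H15IO.
M = 10×12.011 + 15×1.008 + 1×126.904 + 1×15.999 = 278.13 g/mol.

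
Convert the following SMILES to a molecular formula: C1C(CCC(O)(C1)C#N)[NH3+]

C7H13N2O+

Heavy atoms from the SMILES: 7 C, 2 N, 1 O.
Implicit hydrogens by atom environment:
  4 × C: 2 H each → 8
  2 × C: no H
  1 × C: 1 H
  1 × N (charge +1): 3 H
  1 × N: no H
  1 × O: 1 H
  Total hydrogens = 13.
Net charge +1.
Molecular formula: C7H13N2O+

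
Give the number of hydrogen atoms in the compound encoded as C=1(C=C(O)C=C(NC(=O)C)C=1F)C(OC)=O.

10

Hydrogens are implicit in SMILES; fill each atom to its normal valence:
  4 × C (aromatic): no H
  3 × O: no H
  2 × C: 3 H each → 6
  2 × C (aromatic): 1 H each → 2
  2 × C: no H
  1 × F: no H
  1 × N: 1 H
  1 × O: 1 H
  Total hydrogens = 10.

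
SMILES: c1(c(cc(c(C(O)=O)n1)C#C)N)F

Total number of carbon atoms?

8

The symbol for carbon appears 8 times in the SMILES. Lowercase c denotes aromatic carbon and counts toward C.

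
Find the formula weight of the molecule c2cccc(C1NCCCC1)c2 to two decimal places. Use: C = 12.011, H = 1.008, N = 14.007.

161.25

Molecular formula: C11H15N.
M = 11×12.011 + 15×1.008 + 1×14.007 = 161.25 g/mol.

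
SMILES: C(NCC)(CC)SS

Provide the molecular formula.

Heavy atoms from the SMILES: 5 C, 1 N, 2 S.
Implicit hydrogens by atom environment:
  2 × C: 3 H each → 6
  2 × C: 2 H each → 4
  1 × C: 1 H
  1 × N: 1 H
  1 × S: 1 H
  1 × S: no H
  Total hydrogens = 13.
Molecular formula: C5H13NS2

C5H13NS2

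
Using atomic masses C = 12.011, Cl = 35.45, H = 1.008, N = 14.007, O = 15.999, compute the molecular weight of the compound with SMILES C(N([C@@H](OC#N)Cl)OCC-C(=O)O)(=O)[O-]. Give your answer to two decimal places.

Molecular formula: C6H6ClN2O6-.
M = 6×12.011 + 1×35.45 + 6×1.008 + 2×14.007 + 6×15.999 = 237.57 g/mol.

237.57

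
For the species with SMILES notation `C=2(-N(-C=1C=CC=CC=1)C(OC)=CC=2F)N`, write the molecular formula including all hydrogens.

Heavy atoms from the SMILES: 11 C, 1 F, 2 N, 1 O.
Implicit hydrogens by atom environment:
  6 × C (aromatic): 1 H each → 6
  4 × C (aromatic): no H
  1 × C: 3 H
  1 × F: no H
  1 × N: 2 H
  1 × N (aromatic): no H
  1 × O: no H
  Total hydrogens = 11.
Molecular formula: C11H11FN2O

C11H11FN2O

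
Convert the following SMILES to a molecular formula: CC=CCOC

Heavy atoms from the SMILES: 5 C, 1 O.
Implicit hydrogens by atom environment:
  2 × C: 3 H each → 6
  2 × C: 1 H each → 2
  1 × C: 2 H
  1 × O: no H
  Total hydrogens = 10.
Molecular formula: C5H10O

C5H10O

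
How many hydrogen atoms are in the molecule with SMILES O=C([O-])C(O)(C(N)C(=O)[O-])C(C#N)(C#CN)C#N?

6

Hydrogens are implicit in SMILES; fill each atom to its normal valence:
  8 × C: no H
  2 × N: 2 H each → 4
  2 × N: no H
  2 × O: no H
  2 × O (charge -1): no H
  1 × C: 1 H
  1 × O: 1 H
  Total hydrogens = 6.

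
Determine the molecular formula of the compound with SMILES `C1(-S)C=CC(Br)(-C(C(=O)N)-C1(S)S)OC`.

Heavy atoms from the SMILES: 1 Br, 8 C, 1 N, 2 O, 3 S.
Implicit hydrogens by atom environment:
  4 × C: 1 H each → 4
  3 × C: no H
  3 × S: 1 H each → 3
  2 × O: no H
  1 × Br: no H
  1 × C: 3 H
  1 × N: 2 H
  Total hydrogens = 12.
Molecular formula: C8H12BrNO2S3

C8H12BrNO2S3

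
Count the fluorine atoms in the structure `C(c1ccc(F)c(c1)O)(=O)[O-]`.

1

The symbol for fluorine appears 1 time in the SMILES.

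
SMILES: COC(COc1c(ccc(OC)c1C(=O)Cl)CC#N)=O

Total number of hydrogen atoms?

12

Hydrogens are implicit in SMILES; fill each atom to its normal valence:
  5 × O: no H
  4 × C (aromatic): no H
  3 × C: no H
  2 × C: 3 H each → 6
  2 × C: 2 H each → 4
  2 × C (aromatic): 1 H each → 2
  1 × Cl: no H
  1 × N: no H
  Total hydrogens = 12.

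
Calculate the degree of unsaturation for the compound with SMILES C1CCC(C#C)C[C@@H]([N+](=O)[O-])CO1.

Molecular formula from the SMILES: C9H13NO3.
DoU = (2C + 2 + N − H − X)/2 = (2·9 + 2 + 1 − 13 − 0)/2 = 8/2 = 4.
(Structurally: 1 ring(s) + 3 π bond(s) = 4.)

4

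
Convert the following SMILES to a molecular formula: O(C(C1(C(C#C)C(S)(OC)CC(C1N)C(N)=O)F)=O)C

Heavy atoms from the SMILES: 12 C, 1 F, 2 N, 4 O, 1 S.
Implicit hydrogens by atom environment:
  5 × C: no H
  4 × C: 1 H each → 4
  4 × O: no H
  2 × C: 3 H each → 6
  2 × N: 2 H each → 4
  1 × C: 2 H
  1 × F: no H
  1 × S: 1 H
  Total hydrogens = 17.
Molecular formula: C12H17FN2O4S

C12H17FN2O4S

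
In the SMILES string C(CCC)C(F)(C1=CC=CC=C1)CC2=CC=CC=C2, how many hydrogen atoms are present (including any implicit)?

21

Hydrogens are implicit in SMILES; fill each atom to its normal valence:
  10 × C (aromatic): 1 H each → 10
  4 × C: 2 H each → 8
  2 × C (aromatic): no H
  1 × C: 3 H
  1 × C: no H
  1 × F: no H
  Total hydrogens = 21.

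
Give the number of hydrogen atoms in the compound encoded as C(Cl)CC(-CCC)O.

13

Hydrogens are implicit in SMILES; fill each atom to its normal valence:
  4 × C: 2 H each → 8
  1 × C: 3 H
  1 × C: 1 H
  1 × Cl: no H
  1 × O: 1 H
  Total hydrogens = 13.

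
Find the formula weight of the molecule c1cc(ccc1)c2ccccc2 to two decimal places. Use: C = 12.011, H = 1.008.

154.21

Molecular formula: C12H10.
M = 12×12.011 + 10×1.008 = 154.21 g/mol.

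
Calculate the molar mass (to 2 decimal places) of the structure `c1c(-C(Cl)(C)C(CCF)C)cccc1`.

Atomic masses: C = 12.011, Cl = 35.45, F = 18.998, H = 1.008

Molecular formula: C12H16ClF.
M = 12×12.011 + 1×35.45 + 1×18.998 + 16×1.008 = 214.71 g/mol.

214.71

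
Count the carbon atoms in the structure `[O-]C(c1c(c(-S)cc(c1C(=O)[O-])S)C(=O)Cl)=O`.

9

The symbol for carbon appears 9 times in the SMILES. Lowercase c denotes aromatic carbon and counts toward C.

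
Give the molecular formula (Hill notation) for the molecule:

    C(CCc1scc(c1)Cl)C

Heavy atoms from the SMILES: 8 C, 1 Cl, 1 S.
Implicit hydrogens by atom environment:
  3 × C: 2 H each → 6
  2 × C (aromatic): 1 H each → 2
  2 × C (aromatic): no H
  1 × C: 3 H
  1 × Cl: no H
  1 × S (aromatic): no H
  Total hydrogens = 11.
Molecular formula: C8H11ClS

C8H11ClS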